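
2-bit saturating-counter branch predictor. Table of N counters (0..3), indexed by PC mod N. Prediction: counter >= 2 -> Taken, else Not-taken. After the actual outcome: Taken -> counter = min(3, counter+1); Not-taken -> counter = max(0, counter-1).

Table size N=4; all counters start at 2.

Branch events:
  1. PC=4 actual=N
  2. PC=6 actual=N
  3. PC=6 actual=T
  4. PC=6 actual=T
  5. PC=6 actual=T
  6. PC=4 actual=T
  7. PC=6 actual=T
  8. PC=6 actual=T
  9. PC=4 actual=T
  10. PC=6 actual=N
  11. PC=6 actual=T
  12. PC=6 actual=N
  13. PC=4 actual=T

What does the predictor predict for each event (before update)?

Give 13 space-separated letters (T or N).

Ev 1: PC=4 idx=0 pred=T actual=N -> ctr[0]=1
Ev 2: PC=6 idx=2 pred=T actual=N -> ctr[2]=1
Ev 3: PC=6 idx=2 pred=N actual=T -> ctr[2]=2
Ev 4: PC=6 idx=2 pred=T actual=T -> ctr[2]=3
Ev 5: PC=6 idx=2 pred=T actual=T -> ctr[2]=3
Ev 6: PC=4 idx=0 pred=N actual=T -> ctr[0]=2
Ev 7: PC=6 idx=2 pred=T actual=T -> ctr[2]=3
Ev 8: PC=6 idx=2 pred=T actual=T -> ctr[2]=3
Ev 9: PC=4 idx=0 pred=T actual=T -> ctr[0]=3
Ev 10: PC=6 idx=2 pred=T actual=N -> ctr[2]=2
Ev 11: PC=6 idx=2 pred=T actual=T -> ctr[2]=3
Ev 12: PC=6 idx=2 pred=T actual=N -> ctr[2]=2
Ev 13: PC=4 idx=0 pred=T actual=T -> ctr[0]=3

Answer: T T N T T N T T T T T T T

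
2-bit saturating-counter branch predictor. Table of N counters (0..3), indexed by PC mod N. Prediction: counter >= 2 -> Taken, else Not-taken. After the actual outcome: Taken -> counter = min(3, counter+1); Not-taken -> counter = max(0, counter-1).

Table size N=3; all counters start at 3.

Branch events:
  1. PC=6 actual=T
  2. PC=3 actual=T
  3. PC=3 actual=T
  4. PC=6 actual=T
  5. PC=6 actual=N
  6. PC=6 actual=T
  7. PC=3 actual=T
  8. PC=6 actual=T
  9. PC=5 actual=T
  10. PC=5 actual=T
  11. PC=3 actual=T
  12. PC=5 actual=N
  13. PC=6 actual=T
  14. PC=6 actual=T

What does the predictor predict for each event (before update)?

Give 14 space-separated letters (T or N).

Ev 1: PC=6 idx=0 pred=T actual=T -> ctr[0]=3
Ev 2: PC=3 idx=0 pred=T actual=T -> ctr[0]=3
Ev 3: PC=3 idx=0 pred=T actual=T -> ctr[0]=3
Ev 4: PC=6 idx=0 pred=T actual=T -> ctr[0]=3
Ev 5: PC=6 idx=0 pred=T actual=N -> ctr[0]=2
Ev 6: PC=6 idx=0 pred=T actual=T -> ctr[0]=3
Ev 7: PC=3 idx=0 pred=T actual=T -> ctr[0]=3
Ev 8: PC=6 idx=0 pred=T actual=T -> ctr[0]=3
Ev 9: PC=5 idx=2 pred=T actual=T -> ctr[2]=3
Ev 10: PC=5 idx=2 pred=T actual=T -> ctr[2]=3
Ev 11: PC=3 idx=0 pred=T actual=T -> ctr[0]=3
Ev 12: PC=5 idx=2 pred=T actual=N -> ctr[2]=2
Ev 13: PC=6 idx=0 pred=T actual=T -> ctr[0]=3
Ev 14: PC=6 idx=0 pred=T actual=T -> ctr[0]=3

Answer: T T T T T T T T T T T T T T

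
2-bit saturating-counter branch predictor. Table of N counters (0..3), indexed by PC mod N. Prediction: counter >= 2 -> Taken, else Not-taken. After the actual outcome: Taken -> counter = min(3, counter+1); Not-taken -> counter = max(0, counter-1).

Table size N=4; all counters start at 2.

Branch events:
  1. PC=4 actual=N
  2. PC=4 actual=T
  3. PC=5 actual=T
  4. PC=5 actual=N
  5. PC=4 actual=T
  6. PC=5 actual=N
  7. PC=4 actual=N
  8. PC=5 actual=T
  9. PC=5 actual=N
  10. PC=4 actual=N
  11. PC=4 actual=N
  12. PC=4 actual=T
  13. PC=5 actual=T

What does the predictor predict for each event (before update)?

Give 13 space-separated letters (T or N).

Ev 1: PC=4 idx=0 pred=T actual=N -> ctr[0]=1
Ev 2: PC=4 idx=0 pred=N actual=T -> ctr[0]=2
Ev 3: PC=5 idx=1 pred=T actual=T -> ctr[1]=3
Ev 4: PC=5 idx=1 pred=T actual=N -> ctr[1]=2
Ev 5: PC=4 idx=0 pred=T actual=T -> ctr[0]=3
Ev 6: PC=5 idx=1 pred=T actual=N -> ctr[1]=1
Ev 7: PC=4 idx=0 pred=T actual=N -> ctr[0]=2
Ev 8: PC=5 idx=1 pred=N actual=T -> ctr[1]=2
Ev 9: PC=5 idx=1 pred=T actual=N -> ctr[1]=1
Ev 10: PC=4 idx=0 pred=T actual=N -> ctr[0]=1
Ev 11: PC=4 idx=0 pred=N actual=N -> ctr[0]=0
Ev 12: PC=4 idx=0 pred=N actual=T -> ctr[0]=1
Ev 13: PC=5 idx=1 pred=N actual=T -> ctr[1]=2

Answer: T N T T T T T N T T N N N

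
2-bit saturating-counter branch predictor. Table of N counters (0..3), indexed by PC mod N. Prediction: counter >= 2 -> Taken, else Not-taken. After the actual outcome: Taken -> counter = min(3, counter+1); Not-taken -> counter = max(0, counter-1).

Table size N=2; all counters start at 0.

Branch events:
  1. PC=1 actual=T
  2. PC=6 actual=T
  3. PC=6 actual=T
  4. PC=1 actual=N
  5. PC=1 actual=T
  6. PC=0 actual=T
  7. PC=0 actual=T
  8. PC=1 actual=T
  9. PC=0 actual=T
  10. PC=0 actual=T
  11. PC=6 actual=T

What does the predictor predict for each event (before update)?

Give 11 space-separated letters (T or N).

Answer: N N N N N T T N T T T

Derivation:
Ev 1: PC=1 idx=1 pred=N actual=T -> ctr[1]=1
Ev 2: PC=6 idx=0 pred=N actual=T -> ctr[0]=1
Ev 3: PC=6 idx=0 pred=N actual=T -> ctr[0]=2
Ev 4: PC=1 idx=1 pred=N actual=N -> ctr[1]=0
Ev 5: PC=1 idx=1 pred=N actual=T -> ctr[1]=1
Ev 6: PC=0 idx=0 pred=T actual=T -> ctr[0]=3
Ev 7: PC=0 idx=0 pred=T actual=T -> ctr[0]=3
Ev 8: PC=1 idx=1 pred=N actual=T -> ctr[1]=2
Ev 9: PC=0 idx=0 pred=T actual=T -> ctr[0]=3
Ev 10: PC=0 idx=0 pred=T actual=T -> ctr[0]=3
Ev 11: PC=6 idx=0 pred=T actual=T -> ctr[0]=3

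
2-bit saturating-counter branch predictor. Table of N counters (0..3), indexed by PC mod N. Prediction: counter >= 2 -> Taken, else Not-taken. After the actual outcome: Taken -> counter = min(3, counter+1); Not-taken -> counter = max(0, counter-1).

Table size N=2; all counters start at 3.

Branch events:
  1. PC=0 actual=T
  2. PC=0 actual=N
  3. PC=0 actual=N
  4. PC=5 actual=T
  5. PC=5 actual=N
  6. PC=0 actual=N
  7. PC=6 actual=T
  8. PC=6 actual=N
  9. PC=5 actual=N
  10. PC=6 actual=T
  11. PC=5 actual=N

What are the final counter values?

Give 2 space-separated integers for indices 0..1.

Answer: 1 0

Derivation:
Ev 1: PC=0 idx=0 pred=T actual=T -> ctr[0]=3
Ev 2: PC=0 idx=0 pred=T actual=N -> ctr[0]=2
Ev 3: PC=0 idx=0 pred=T actual=N -> ctr[0]=1
Ev 4: PC=5 idx=1 pred=T actual=T -> ctr[1]=3
Ev 5: PC=5 idx=1 pred=T actual=N -> ctr[1]=2
Ev 6: PC=0 idx=0 pred=N actual=N -> ctr[0]=0
Ev 7: PC=6 idx=0 pred=N actual=T -> ctr[0]=1
Ev 8: PC=6 idx=0 pred=N actual=N -> ctr[0]=0
Ev 9: PC=5 idx=1 pred=T actual=N -> ctr[1]=1
Ev 10: PC=6 idx=0 pred=N actual=T -> ctr[0]=1
Ev 11: PC=5 idx=1 pred=N actual=N -> ctr[1]=0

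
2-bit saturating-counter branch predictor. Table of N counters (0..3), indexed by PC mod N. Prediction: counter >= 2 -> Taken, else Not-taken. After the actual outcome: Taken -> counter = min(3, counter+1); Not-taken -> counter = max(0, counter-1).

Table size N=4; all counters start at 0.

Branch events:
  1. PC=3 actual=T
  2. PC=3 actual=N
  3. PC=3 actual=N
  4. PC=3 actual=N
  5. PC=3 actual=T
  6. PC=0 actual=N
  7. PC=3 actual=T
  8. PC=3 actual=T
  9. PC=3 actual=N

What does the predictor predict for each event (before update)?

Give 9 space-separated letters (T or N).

Answer: N N N N N N N T T

Derivation:
Ev 1: PC=3 idx=3 pred=N actual=T -> ctr[3]=1
Ev 2: PC=3 idx=3 pred=N actual=N -> ctr[3]=0
Ev 3: PC=3 idx=3 pred=N actual=N -> ctr[3]=0
Ev 4: PC=3 idx=3 pred=N actual=N -> ctr[3]=0
Ev 5: PC=3 idx=3 pred=N actual=T -> ctr[3]=1
Ev 6: PC=0 idx=0 pred=N actual=N -> ctr[0]=0
Ev 7: PC=3 idx=3 pred=N actual=T -> ctr[3]=2
Ev 8: PC=3 idx=3 pred=T actual=T -> ctr[3]=3
Ev 9: PC=3 idx=3 pred=T actual=N -> ctr[3]=2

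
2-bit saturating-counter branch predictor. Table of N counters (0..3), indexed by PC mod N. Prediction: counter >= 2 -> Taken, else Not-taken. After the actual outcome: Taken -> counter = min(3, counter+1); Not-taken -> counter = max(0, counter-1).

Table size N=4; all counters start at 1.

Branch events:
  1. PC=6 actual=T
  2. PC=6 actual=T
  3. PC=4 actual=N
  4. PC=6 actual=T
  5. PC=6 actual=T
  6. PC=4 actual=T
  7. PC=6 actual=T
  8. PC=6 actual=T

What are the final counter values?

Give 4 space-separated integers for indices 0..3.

Answer: 1 1 3 1

Derivation:
Ev 1: PC=6 idx=2 pred=N actual=T -> ctr[2]=2
Ev 2: PC=6 idx=2 pred=T actual=T -> ctr[2]=3
Ev 3: PC=4 idx=0 pred=N actual=N -> ctr[0]=0
Ev 4: PC=6 idx=2 pred=T actual=T -> ctr[2]=3
Ev 5: PC=6 idx=2 pred=T actual=T -> ctr[2]=3
Ev 6: PC=4 idx=0 pred=N actual=T -> ctr[0]=1
Ev 7: PC=6 idx=2 pred=T actual=T -> ctr[2]=3
Ev 8: PC=6 idx=2 pred=T actual=T -> ctr[2]=3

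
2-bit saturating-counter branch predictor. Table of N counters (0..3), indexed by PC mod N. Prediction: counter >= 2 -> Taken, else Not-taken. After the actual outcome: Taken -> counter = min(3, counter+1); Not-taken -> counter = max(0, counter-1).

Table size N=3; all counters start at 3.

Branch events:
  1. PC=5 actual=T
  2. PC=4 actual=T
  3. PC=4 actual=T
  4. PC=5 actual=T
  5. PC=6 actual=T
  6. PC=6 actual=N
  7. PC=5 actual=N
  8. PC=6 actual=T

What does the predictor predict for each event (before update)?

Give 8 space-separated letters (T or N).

Answer: T T T T T T T T

Derivation:
Ev 1: PC=5 idx=2 pred=T actual=T -> ctr[2]=3
Ev 2: PC=4 idx=1 pred=T actual=T -> ctr[1]=3
Ev 3: PC=4 idx=1 pred=T actual=T -> ctr[1]=3
Ev 4: PC=5 idx=2 pred=T actual=T -> ctr[2]=3
Ev 5: PC=6 idx=0 pred=T actual=T -> ctr[0]=3
Ev 6: PC=6 idx=0 pred=T actual=N -> ctr[0]=2
Ev 7: PC=5 idx=2 pred=T actual=N -> ctr[2]=2
Ev 8: PC=6 idx=0 pred=T actual=T -> ctr[0]=3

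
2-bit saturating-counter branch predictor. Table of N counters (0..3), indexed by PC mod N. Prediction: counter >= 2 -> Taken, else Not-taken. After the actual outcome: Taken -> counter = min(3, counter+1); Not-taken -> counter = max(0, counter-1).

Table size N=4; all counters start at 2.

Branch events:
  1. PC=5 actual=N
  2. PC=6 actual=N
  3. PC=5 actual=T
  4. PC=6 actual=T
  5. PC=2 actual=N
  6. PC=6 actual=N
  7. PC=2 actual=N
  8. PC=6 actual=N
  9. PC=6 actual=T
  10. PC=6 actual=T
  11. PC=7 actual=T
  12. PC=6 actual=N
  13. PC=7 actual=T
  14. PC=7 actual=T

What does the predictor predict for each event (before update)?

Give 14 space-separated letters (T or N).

Answer: T T N N T N N N N N T T T T

Derivation:
Ev 1: PC=5 idx=1 pred=T actual=N -> ctr[1]=1
Ev 2: PC=6 idx=2 pred=T actual=N -> ctr[2]=1
Ev 3: PC=5 idx=1 pred=N actual=T -> ctr[1]=2
Ev 4: PC=6 idx=2 pred=N actual=T -> ctr[2]=2
Ev 5: PC=2 idx=2 pred=T actual=N -> ctr[2]=1
Ev 6: PC=6 idx=2 pred=N actual=N -> ctr[2]=0
Ev 7: PC=2 idx=2 pred=N actual=N -> ctr[2]=0
Ev 8: PC=6 idx=2 pred=N actual=N -> ctr[2]=0
Ev 9: PC=6 idx=2 pred=N actual=T -> ctr[2]=1
Ev 10: PC=6 idx=2 pred=N actual=T -> ctr[2]=2
Ev 11: PC=7 idx=3 pred=T actual=T -> ctr[3]=3
Ev 12: PC=6 idx=2 pred=T actual=N -> ctr[2]=1
Ev 13: PC=7 idx=3 pred=T actual=T -> ctr[3]=3
Ev 14: PC=7 idx=3 pred=T actual=T -> ctr[3]=3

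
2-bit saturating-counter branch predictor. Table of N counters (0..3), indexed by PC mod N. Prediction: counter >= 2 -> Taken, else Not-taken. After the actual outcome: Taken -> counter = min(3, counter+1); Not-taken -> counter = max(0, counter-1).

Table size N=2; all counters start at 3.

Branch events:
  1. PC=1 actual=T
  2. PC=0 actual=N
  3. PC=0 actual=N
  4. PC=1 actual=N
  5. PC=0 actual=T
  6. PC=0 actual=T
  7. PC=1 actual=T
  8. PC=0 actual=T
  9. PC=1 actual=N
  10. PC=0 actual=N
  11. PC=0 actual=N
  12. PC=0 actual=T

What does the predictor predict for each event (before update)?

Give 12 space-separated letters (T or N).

Ev 1: PC=1 idx=1 pred=T actual=T -> ctr[1]=3
Ev 2: PC=0 idx=0 pred=T actual=N -> ctr[0]=2
Ev 3: PC=0 idx=0 pred=T actual=N -> ctr[0]=1
Ev 4: PC=1 idx=1 pred=T actual=N -> ctr[1]=2
Ev 5: PC=0 idx=0 pred=N actual=T -> ctr[0]=2
Ev 6: PC=0 idx=0 pred=T actual=T -> ctr[0]=3
Ev 7: PC=1 idx=1 pred=T actual=T -> ctr[1]=3
Ev 8: PC=0 idx=0 pred=T actual=T -> ctr[0]=3
Ev 9: PC=1 idx=1 pred=T actual=N -> ctr[1]=2
Ev 10: PC=0 idx=0 pred=T actual=N -> ctr[0]=2
Ev 11: PC=0 idx=0 pred=T actual=N -> ctr[0]=1
Ev 12: PC=0 idx=0 pred=N actual=T -> ctr[0]=2

Answer: T T T T N T T T T T T N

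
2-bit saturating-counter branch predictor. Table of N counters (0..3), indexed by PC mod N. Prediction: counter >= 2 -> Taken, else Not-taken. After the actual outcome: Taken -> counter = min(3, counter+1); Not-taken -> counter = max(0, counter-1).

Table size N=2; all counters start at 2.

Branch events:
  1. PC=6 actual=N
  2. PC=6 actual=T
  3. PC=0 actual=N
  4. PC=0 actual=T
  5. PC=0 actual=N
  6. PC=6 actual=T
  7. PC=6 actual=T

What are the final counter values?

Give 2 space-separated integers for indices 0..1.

Answer: 3 2

Derivation:
Ev 1: PC=6 idx=0 pred=T actual=N -> ctr[0]=1
Ev 2: PC=6 idx=0 pred=N actual=T -> ctr[0]=2
Ev 3: PC=0 idx=0 pred=T actual=N -> ctr[0]=1
Ev 4: PC=0 idx=0 pred=N actual=T -> ctr[0]=2
Ev 5: PC=0 idx=0 pred=T actual=N -> ctr[0]=1
Ev 6: PC=6 idx=0 pred=N actual=T -> ctr[0]=2
Ev 7: PC=6 idx=0 pred=T actual=T -> ctr[0]=3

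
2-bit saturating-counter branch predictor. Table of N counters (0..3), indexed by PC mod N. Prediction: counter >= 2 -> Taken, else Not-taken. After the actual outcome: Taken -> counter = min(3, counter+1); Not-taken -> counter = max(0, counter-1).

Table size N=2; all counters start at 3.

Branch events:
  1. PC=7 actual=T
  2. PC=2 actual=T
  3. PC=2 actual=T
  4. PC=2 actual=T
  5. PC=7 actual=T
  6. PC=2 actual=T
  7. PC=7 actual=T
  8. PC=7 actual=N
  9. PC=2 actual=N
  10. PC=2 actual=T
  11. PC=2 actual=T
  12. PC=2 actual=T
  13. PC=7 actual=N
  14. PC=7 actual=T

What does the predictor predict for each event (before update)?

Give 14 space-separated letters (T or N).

Answer: T T T T T T T T T T T T T N

Derivation:
Ev 1: PC=7 idx=1 pred=T actual=T -> ctr[1]=3
Ev 2: PC=2 idx=0 pred=T actual=T -> ctr[0]=3
Ev 3: PC=2 idx=0 pred=T actual=T -> ctr[0]=3
Ev 4: PC=2 idx=0 pred=T actual=T -> ctr[0]=3
Ev 5: PC=7 idx=1 pred=T actual=T -> ctr[1]=3
Ev 6: PC=2 idx=0 pred=T actual=T -> ctr[0]=3
Ev 7: PC=7 idx=1 pred=T actual=T -> ctr[1]=3
Ev 8: PC=7 idx=1 pred=T actual=N -> ctr[1]=2
Ev 9: PC=2 idx=0 pred=T actual=N -> ctr[0]=2
Ev 10: PC=2 idx=0 pred=T actual=T -> ctr[0]=3
Ev 11: PC=2 idx=0 pred=T actual=T -> ctr[0]=3
Ev 12: PC=2 idx=0 pred=T actual=T -> ctr[0]=3
Ev 13: PC=7 idx=1 pred=T actual=N -> ctr[1]=1
Ev 14: PC=7 idx=1 pred=N actual=T -> ctr[1]=2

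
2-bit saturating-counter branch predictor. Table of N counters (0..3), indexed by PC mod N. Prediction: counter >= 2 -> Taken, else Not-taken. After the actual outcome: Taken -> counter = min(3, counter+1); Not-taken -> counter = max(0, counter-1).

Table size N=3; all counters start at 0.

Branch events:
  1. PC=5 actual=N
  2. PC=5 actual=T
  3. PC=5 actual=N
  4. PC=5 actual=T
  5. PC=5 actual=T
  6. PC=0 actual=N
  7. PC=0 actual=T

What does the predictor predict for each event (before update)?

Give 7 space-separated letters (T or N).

Ev 1: PC=5 idx=2 pred=N actual=N -> ctr[2]=0
Ev 2: PC=5 idx=2 pred=N actual=T -> ctr[2]=1
Ev 3: PC=5 idx=2 pred=N actual=N -> ctr[2]=0
Ev 4: PC=5 idx=2 pred=N actual=T -> ctr[2]=1
Ev 5: PC=5 idx=2 pred=N actual=T -> ctr[2]=2
Ev 6: PC=0 idx=0 pred=N actual=N -> ctr[0]=0
Ev 7: PC=0 idx=0 pred=N actual=T -> ctr[0]=1

Answer: N N N N N N N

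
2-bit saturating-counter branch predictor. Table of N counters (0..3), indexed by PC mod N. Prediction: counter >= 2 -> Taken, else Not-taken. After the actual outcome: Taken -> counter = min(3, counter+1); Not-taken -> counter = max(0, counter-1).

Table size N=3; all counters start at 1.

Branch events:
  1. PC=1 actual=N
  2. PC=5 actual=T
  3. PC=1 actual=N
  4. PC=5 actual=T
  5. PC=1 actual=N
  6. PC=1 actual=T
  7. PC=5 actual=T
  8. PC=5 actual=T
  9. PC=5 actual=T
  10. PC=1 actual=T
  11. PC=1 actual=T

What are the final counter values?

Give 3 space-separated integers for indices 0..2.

Answer: 1 3 3

Derivation:
Ev 1: PC=1 idx=1 pred=N actual=N -> ctr[1]=0
Ev 2: PC=5 idx=2 pred=N actual=T -> ctr[2]=2
Ev 3: PC=1 idx=1 pred=N actual=N -> ctr[1]=0
Ev 4: PC=5 idx=2 pred=T actual=T -> ctr[2]=3
Ev 5: PC=1 idx=1 pred=N actual=N -> ctr[1]=0
Ev 6: PC=1 idx=1 pred=N actual=T -> ctr[1]=1
Ev 7: PC=5 idx=2 pred=T actual=T -> ctr[2]=3
Ev 8: PC=5 idx=2 pred=T actual=T -> ctr[2]=3
Ev 9: PC=5 idx=2 pred=T actual=T -> ctr[2]=3
Ev 10: PC=1 idx=1 pred=N actual=T -> ctr[1]=2
Ev 11: PC=1 idx=1 pred=T actual=T -> ctr[1]=3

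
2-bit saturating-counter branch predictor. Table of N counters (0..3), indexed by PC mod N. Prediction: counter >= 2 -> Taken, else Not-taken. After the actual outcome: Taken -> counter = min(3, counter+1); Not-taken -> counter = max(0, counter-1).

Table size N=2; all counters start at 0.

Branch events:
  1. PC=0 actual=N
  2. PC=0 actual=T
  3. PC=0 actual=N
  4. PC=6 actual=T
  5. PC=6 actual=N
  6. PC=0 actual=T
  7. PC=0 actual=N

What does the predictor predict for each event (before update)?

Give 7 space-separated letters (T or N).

Answer: N N N N N N N

Derivation:
Ev 1: PC=0 idx=0 pred=N actual=N -> ctr[0]=0
Ev 2: PC=0 idx=0 pred=N actual=T -> ctr[0]=1
Ev 3: PC=0 idx=0 pred=N actual=N -> ctr[0]=0
Ev 4: PC=6 idx=0 pred=N actual=T -> ctr[0]=1
Ev 5: PC=6 idx=0 pred=N actual=N -> ctr[0]=0
Ev 6: PC=0 idx=0 pred=N actual=T -> ctr[0]=1
Ev 7: PC=0 idx=0 pred=N actual=N -> ctr[0]=0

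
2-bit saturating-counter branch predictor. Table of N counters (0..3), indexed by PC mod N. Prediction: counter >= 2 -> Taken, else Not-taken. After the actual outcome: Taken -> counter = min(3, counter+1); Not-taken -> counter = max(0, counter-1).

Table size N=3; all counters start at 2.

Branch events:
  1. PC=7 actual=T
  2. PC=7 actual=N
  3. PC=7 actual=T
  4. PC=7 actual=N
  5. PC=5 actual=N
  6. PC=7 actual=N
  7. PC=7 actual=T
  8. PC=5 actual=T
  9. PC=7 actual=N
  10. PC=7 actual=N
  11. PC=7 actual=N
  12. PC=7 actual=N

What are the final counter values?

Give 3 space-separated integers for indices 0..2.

Answer: 2 0 2

Derivation:
Ev 1: PC=7 idx=1 pred=T actual=T -> ctr[1]=3
Ev 2: PC=7 idx=1 pred=T actual=N -> ctr[1]=2
Ev 3: PC=7 idx=1 pred=T actual=T -> ctr[1]=3
Ev 4: PC=7 idx=1 pred=T actual=N -> ctr[1]=2
Ev 5: PC=5 idx=2 pred=T actual=N -> ctr[2]=1
Ev 6: PC=7 idx=1 pred=T actual=N -> ctr[1]=1
Ev 7: PC=7 idx=1 pred=N actual=T -> ctr[1]=2
Ev 8: PC=5 idx=2 pred=N actual=T -> ctr[2]=2
Ev 9: PC=7 idx=1 pred=T actual=N -> ctr[1]=1
Ev 10: PC=7 idx=1 pred=N actual=N -> ctr[1]=0
Ev 11: PC=7 idx=1 pred=N actual=N -> ctr[1]=0
Ev 12: PC=7 idx=1 pred=N actual=N -> ctr[1]=0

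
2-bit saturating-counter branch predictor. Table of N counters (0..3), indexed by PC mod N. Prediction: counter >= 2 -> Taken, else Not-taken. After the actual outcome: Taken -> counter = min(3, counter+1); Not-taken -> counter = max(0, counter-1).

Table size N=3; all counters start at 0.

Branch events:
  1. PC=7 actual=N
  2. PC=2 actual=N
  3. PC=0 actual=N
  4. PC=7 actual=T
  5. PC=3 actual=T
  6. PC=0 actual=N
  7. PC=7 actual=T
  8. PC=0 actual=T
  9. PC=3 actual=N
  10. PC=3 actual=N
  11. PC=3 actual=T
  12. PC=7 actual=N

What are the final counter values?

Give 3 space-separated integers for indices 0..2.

Answer: 1 1 0

Derivation:
Ev 1: PC=7 idx=1 pred=N actual=N -> ctr[1]=0
Ev 2: PC=2 idx=2 pred=N actual=N -> ctr[2]=0
Ev 3: PC=0 idx=0 pred=N actual=N -> ctr[0]=0
Ev 4: PC=7 idx=1 pred=N actual=T -> ctr[1]=1
Ev 5: PC=3 idx=0 pred=N actual=T -> ctr[0]=1
Ev 6: PC=0 idx=0 pred=N actual=N -> ctr[0]=0
Ev 7: PC=7 idx=1 pred=N actual=T -> ctr[1]=2
Ev 8: PC=0 idx=0 pred=N actual=T -> ctr[0]=1
Ev 9: PC=3 idx=0 pred=N actual=N -> ctr[0]=0
Ev 10: PC=3 idx=0 pred=N actual=N -> ctr[0]=0
Ev 11: PC=3 idx=0 pred=N actual=T -> ctr[0]=1
Ev 12: PC=7 idx=1 pred=T actual=N -> ctr[1]=1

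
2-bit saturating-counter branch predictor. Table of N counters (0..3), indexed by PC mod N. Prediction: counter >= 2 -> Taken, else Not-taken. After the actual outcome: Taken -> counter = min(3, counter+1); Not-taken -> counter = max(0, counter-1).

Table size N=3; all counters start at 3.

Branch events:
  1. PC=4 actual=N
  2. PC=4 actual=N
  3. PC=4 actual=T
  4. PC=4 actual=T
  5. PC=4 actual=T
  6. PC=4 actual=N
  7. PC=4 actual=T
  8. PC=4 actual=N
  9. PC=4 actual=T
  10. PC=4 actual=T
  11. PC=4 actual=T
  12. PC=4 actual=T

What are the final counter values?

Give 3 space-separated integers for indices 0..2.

Answer: 3 3 3

Derivation:
Ev 1: PC=4 idx=1 pred=T actual=N -> ctr[1]=2
Ev 2: PC=4 idx=1 pred=T actual=N -> ctr[1]=1
Ev 3: PC=4 idx=1 pred=N actual=T -> ctr[1]=2
Ev 4: PC=4 idx=1 pred=T actual=T -> ctr[1]=3
Ev 5: PC=4 idx=1 pred=T actual=T -> ctr[1]=3
Ev 6: PC=4 idx=1 pred=T actual=N -> ctr[1]=2
Ev 7: PC=4 idx=1 pred=T actual=T -> ctr[1]=3
Ev 8: PC=4 idx=1 pred=T actual=N -> ctr[1]=2
Ev 9: PC=4 idx=1 pred=T actual=T -> ctr[1]=3
Ev 10: PC=4 idx=1 pred=T actual=T -> ctr[1]=3
Ev 11: PC=4 idx=1 pred=T actual=T -> ctr[1]=3
Ev 12: PC=4 idx=1 pred=T actual=T -> ctr[1]=3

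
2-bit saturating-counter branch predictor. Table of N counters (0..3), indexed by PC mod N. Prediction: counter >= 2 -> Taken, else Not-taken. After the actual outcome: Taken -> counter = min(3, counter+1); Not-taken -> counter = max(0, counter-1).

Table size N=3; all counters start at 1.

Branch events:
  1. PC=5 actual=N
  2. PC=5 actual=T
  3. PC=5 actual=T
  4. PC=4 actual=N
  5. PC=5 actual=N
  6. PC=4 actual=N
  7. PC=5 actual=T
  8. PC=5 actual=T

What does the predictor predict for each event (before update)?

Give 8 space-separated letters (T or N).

Answer: N N N N T N N T

Derivation:
Ev 1: PC=5 idx=2 pred=N actual=N -> ctr[2]=0
Ev 2: PC=5 idx=2 pred=N actual=T -> ctr[2]=1
Ev 3: PC=5 idx=2 pred=N actual=T -> ctr[2]=2
Ev 4: PC=4 idx=1 pred=N actual=N -> ctr[1]=0
Ev 5: PC=5 idx=2 pred=T actual=N -> ctr[2]=1
Ev 6: PC=4 idx=1 pred=N actual=N -> ctr[1]=0
Ev 7: PC=5 idx=2 pred=N actual=T -> ctr[2]=2
Ev 8: PC=5 idx=2 pred=T actual=T -> ctr[2]=3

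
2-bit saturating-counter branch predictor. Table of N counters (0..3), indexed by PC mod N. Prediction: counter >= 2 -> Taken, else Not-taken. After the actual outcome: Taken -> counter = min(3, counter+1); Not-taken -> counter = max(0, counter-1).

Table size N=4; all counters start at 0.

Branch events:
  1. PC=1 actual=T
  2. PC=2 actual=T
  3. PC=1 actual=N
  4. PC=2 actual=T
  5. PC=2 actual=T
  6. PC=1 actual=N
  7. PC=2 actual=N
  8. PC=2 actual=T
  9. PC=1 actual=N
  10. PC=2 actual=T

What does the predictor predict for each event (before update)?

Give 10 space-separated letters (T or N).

Ev 1: PC=1 idx=1 pred=N actual=T -> ctr[1]=1
Ev 2: PC=2 idx=2 pred=N actual=T -> ctr[2]=1
Ev 3: PC=1 idx=1 pred=N actual=N -> ctr[1]=0
Ev 4: PC=2 idx=2 pred=N actual=T -> ctr[2]=2
Ev 5: PC=2 idx=2 pred=T actual=T -> ctr[2]=3
Ev 6: PC=1 idx=1 pred=N actual=N -> ctr[1]=0
Ev 7: PC=2 idx=2 pred=T actual=N -> ctr[2]=2
Ev 8: PC=2 idx=2 pred=T actual=T -> ctr[2]=3
Ev 9: PC=1 idx=1 pred=N actual=N -> ctr[1]=0
Ev 10: PC=2 idx=2 pred=T actual=T -> ctr[2]=3

Answer: N N N N T N T T N T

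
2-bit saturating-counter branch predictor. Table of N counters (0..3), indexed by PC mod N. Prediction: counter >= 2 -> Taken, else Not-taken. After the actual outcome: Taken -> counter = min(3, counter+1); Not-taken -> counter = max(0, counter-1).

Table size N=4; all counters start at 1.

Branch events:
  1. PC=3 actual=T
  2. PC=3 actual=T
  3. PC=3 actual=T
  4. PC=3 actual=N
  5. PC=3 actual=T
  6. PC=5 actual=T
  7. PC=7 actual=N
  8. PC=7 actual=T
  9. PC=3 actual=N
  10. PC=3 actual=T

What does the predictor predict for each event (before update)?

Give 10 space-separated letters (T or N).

Ev 1: PC=3 idx=3 pred=N actual=T -> ctr[3]=2
Ev 2: PC=3 idx=3 pred=T actual=T -> ctr[3]=3
Ev 3: PC=3 idx=3 pred=T actual=T -> ctr[3]=3
Ev 4: PC=3 idx=3 pred=T actual=N -> ctr[3]=2
Ev 5: PC=3 idx=3 pred=T actual=T -> ctr[3]=3
Ev 6: PC=5 idx=1 pred=N actual=T -> ctr[1]=2
Ev 7: PC=7 idx=3 pred=T actual=N -> ctr[3]=2
Ev 8: PC=7 idx=3 pred=T actual=T -> ctr[3]=3
Ev 9: PC=3 idx=3 pred=T actual=N -> ctr[3]=2
Ev 10: PC=3 idx=3 pred=T actual=T -> ctr[3]=3

Answer: N T T T T N T T T T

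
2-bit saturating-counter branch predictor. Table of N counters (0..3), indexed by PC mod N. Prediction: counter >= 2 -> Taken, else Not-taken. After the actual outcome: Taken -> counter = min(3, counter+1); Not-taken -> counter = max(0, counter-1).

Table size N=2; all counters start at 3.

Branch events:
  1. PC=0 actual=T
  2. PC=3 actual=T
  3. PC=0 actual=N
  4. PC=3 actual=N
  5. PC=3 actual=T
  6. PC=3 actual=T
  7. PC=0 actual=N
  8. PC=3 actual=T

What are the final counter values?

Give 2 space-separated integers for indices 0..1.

Answer: 1 3

Derivation:
Ev 1: PC=0 idx=0 pred=T actual=T -> ctr[0]=3
Ev 2: PC=3 idx=1 pred=T actual=T -> ctr[1]=3
Ev 3: PC=0 idx=0 pred=T actual=N -> ctr[0]=2
Ev 4: PC=3 idx=1 pred=T actual=N -> ctr[1]=2
Ev 5: PC=3 idx=1 pred=T actual=T -> ctr[1]=3
Ev 6: PC=3 idx=1 pred=T actual=T -> ctr[1]=3
Ev 7: PC=0 idx=0 pred=T actual=N -> ctr[0]=1
Ev 8: PC=3 idx=1 pred=T actual=T -> ctr[1]=3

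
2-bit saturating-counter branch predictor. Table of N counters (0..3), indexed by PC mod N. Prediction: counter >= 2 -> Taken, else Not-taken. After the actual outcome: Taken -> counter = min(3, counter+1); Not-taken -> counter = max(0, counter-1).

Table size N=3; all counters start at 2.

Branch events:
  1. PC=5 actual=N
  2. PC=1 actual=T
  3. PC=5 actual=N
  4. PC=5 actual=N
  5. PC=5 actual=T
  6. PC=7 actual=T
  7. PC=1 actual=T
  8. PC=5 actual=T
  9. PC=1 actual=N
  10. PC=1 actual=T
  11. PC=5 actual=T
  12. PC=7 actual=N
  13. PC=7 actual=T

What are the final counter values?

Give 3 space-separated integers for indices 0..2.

Answer: 2 3 3

Derivation:
Ev 1: PC=5 idx=2 pred=T actual=N -> ctr[2]=1
Ev 2: PC=1 idx=1 pred=T actual=T -> ctr[1]=3
Ev 3: PC=5 idx=2 pred=N actual=N -> ctr[2]=0
Ev 4: PC=5 idx=2 pred=N actual=N -> ctr[2]=0
Ev 5: PC=5 idx=2 pred=N actual=T -> ctr[2]=1
Ev 6: PC=7 idx=1 pred=T actual=T -> ctr[1]=3
Ev 7: PC=1 idx=1 pred=T actual=T -> ctr[1]=3
Ev 8: PC=5 idx=2 pred=N actual=T -> ctr[2]=2
Ev 9: PC=1 idx=1 pred=T actual=N -> ctr[1]=2
Ev 10: PC=1 idx=1 pred=T actual=T -> ctr[1]=3
Ev 11: PC=5 idx=2 pred=T actual=T -> ctr[2]=3
Ev 12: PC=7 idx=1 pred=T actual=N -> ctr[1]=2
Ev 13: PC=7 idx=1 pred=T actual=T -> ctr[1]=3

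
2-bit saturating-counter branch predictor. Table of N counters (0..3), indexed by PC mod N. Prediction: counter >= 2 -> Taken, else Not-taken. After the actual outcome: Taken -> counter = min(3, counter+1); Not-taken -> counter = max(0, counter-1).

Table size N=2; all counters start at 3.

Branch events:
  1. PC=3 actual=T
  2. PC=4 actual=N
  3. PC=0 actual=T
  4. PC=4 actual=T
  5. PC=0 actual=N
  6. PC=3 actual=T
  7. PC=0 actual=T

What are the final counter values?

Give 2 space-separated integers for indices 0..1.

Answer: 3 3

Derivation:
Ev 1: PC=3 idx=1 pred=T actual=T -> ctr[1]=3
Ev 2: PC=4 idx=0 pred=T actual=N -> ctr[0]=2
Ev 3: PC=0 idx=0 pred=T actual=T -> ctr[0]=3
Ev 4: PC=4 idx=0 pred=T actual=T -> ctr[0]=3
Ev 5: PC=0 idx=0 pred=T actual=N -> ctr[0]=2
Ev 6: PC=3 idx=1 pred=T actual=T -> ctr[1]=3
Ev 7: PC=0 idx=0 pred=T actual=T -> ctr[0]=3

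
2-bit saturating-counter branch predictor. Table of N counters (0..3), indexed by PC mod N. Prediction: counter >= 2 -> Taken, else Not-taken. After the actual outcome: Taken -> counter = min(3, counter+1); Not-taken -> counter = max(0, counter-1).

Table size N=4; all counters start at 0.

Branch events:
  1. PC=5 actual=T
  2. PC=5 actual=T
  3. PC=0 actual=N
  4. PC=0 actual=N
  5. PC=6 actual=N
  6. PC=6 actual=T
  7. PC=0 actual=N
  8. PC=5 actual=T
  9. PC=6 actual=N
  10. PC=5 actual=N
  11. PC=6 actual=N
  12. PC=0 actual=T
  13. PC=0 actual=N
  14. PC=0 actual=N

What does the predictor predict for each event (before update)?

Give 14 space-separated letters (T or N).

Answer: N N N N N N N T N T N N N N

Derivation:
Ev 1: PC=5 idx=1 pred=N actual=T -> ctr[1]=1
Ev 2: PC=5 idx=1 pred=N actual=T -> ctr[1]=2
Ev 3: PC=0 idx=0 pred=N actual=N -> ctr[0]=0
Ev 4: PC=0 idx=0 pred=N actual=N -> ctr[0]=0
Ev 5: PC=6 idx=2 pred=N actual=N -> ctr[2]=0
Ev 6: PC=6 idx=2 pred=N actual=T -> ctr[2]=1
Ev 7: PC=0 idx=0 pred=N actual=N -> ctr[0]=0
Ev 8: PC=5 idx=1 pred=T actual=T -> ctr[1]=3
Ev 9: PC=6 idx=2 pred=N actual=N -> ctr[2]=0
Ev 10: PC=5 idx=1 pred=T actual=N -> ctr[1]=2
Ev 11: PC=6 idx=2 pred=N actual=N -> ctr[2]=0
Ev 12: PC=0 idx=0 pred=N actual=T -> ctr[0]=1
Ev 13: PC=0 idx=0 pred=N actual=N -> ctr[0]=0
Ev 14: PC=0 idx=0 pred=N actual=N -> ctr[0]=0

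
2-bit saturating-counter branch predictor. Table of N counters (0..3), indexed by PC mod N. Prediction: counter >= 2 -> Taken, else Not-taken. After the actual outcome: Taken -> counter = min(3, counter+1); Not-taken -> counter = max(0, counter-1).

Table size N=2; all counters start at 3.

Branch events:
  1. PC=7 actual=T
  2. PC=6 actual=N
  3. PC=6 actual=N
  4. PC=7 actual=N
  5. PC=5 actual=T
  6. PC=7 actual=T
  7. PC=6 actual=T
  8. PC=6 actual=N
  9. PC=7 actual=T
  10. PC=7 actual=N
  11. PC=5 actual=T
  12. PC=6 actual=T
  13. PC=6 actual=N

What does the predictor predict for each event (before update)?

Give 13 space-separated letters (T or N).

Answer: T T T T T T N T T T T N T

Derivation:
Ev 1: PC=7 idx=1 pred=T actual=T -> ctr[1]=3
Ev 2: PC=6 idx=0 pred=T actual=N -> ctr[0]=2
Ev 3: PC=6 idx=0 pred=T actual=N -> ctr[0]=1
Ev 4: PC=7 idx=1 pred=T actual=N -> ctr[1]=2
Ev 5: PC=5 idx=1 pred=T actual=T -> ctr[1]=3
Ev 6: PC=7 idx=1 pred=T actual=T -> ctr[1]=3
Ev 7: PC=6 idx=0 pred=N actual=T -> ctr[0]=2
Ev 8: PC=6 idx=0 pred=T actual=N -> ctr[0]=1
Ev 9: PC=7 idx=1 pred=T actual=T -> ctr[1]=3
Ev 10: PC=7 idx=1 pred=T actual=N -> ctr[1]=2
Ev 11: PC=5 idx=1 pred=T actual=T -> ctr[1]=3
Ev 12: PC=6 idx=0 pred=N actual=T -> ctr[0]=2
Ev 13: PC=6 idx=0 pred=T actual=N -> ctr[0]=1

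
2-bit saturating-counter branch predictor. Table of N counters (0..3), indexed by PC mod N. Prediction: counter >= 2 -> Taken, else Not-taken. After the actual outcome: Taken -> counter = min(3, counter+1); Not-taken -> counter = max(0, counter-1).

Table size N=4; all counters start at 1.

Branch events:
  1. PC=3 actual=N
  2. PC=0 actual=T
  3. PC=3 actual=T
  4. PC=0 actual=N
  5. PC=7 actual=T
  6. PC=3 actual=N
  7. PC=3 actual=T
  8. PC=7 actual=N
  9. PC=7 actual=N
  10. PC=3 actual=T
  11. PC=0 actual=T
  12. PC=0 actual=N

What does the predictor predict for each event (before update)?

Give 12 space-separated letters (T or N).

Answer: N N N T N T N T N N N T

Derivation:
Ev 1: PC=3 idx=3 pred=N actual=N -> ctr[3]=0
Ev 2: PC=0 idx=0 pred=N actual=T -> ctr[0]=2
Ev 3: PC=3 idx=3 pred=N actual=T -> ctr[3]=1
Ev 4: PC=0 idx=0 pred=T actual=N -> ctr[0]=1
Ev 5: PC=7 idx=3 pred=N actual=T -> ctr[3]=2
Ev 6: PC=3 idx=3 pred=T actual=N -> ctr[3]=1
Ev 7: PC=3 idx=3 pred=N actual=T -> ctr[3]=2
Ev 8: PC=7 idx=3 pred=T actual=N -> ctr[3]=1
Ev 9: PC=7 idx=3 pred=N actual=N -> ctr[3]=0
Ev 10: PC=3 idx=3 pred=N actual=T -> ctr[3]=1
Ev 11: PC=0 idx=0 pred=N actual=T -> ctr[0]=2
Ev 12: PC=0 idx=0 pred=T actual=N -> ctr[0]=1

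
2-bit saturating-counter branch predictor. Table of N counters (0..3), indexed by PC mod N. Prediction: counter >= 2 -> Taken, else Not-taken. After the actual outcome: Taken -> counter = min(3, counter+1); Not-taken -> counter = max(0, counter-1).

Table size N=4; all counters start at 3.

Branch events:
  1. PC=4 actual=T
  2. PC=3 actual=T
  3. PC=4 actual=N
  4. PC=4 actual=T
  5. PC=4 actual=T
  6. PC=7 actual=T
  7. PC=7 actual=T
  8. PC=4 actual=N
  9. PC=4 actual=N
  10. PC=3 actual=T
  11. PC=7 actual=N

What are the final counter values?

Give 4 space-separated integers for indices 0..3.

Answer: 1 3 3 2

Derivation:
Ev 1: PC=4 idx=0 pred=T actual=T -> ctr[0]=3
Ev 2: PC=3 idx=3 pred=T actual=T -> ctr[3]=3
Ev 3: PC=4 idx=0 pred=T actual=N -> ctr[0]=2
Ev 4: PC=4 idx=0 pred=T actual=T -> ctr[0]=3
Ev 5: PC=4 idx=0 pred=T actual=T -> ctr[0]=3
Ev 6: PC=7 idx=3 pred=T actual=T -> ctr[3]=3
Ev 7: PC=7 idx=3 pred=T actual=T -> ctr[3]=3
Ev 8: PC=4 idx=0 pred=T actual=N -> ctr[0]=2
Ev 9: PC=4 idx=0 pred=T actual=N -> ctr[0]=1
Ev 10: PC=3 idx=3 pred=T actual=T -> ctr[3]=3
Ev 11: PC=7 idx=3 pred=T actual=N -> ctr[3]=2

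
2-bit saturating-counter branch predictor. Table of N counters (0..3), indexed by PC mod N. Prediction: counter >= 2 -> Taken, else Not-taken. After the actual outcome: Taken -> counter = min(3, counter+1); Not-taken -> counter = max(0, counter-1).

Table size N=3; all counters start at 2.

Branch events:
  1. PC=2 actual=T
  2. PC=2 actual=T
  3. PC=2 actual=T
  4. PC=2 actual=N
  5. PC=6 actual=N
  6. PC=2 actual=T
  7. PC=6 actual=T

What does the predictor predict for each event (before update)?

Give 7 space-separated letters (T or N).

Answer: T T T T T T N

Derivation:
Ev 1: PC=2 idx=2 pred=T actual=T -> ctr[2]=3
Ev 2: PC=2 idx=2 pred=T actual=T -> ctr[2]=3
Ev 3: PC=2 idx=2 pred=T actual=T -> ctr[2]=3
Ev 4: PC=2 idx=2 pred=T actual=N -> ctr[2]=2
Ev 5: PC=6 idx=0 pred=T actual=N -> ctr[0]=1
Ev 6: PC=2 idx=2 pred=T actual=T -> ctr[2]=3
Ev 7: PC=6 idx=0 pred=N actual=T -> ctr[0]=2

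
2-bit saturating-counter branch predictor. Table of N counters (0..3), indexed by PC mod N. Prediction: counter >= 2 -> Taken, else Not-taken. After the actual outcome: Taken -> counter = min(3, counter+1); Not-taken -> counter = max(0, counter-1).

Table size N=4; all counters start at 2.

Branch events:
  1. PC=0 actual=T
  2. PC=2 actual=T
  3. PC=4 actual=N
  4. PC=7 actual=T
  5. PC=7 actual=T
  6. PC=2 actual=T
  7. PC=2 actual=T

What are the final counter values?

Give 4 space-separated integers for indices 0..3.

Answer: 2 2 3 3

Derivation:
Ev 1: PC=0 idx=0 pred=T actual=T -> ctr[0]=3
Ev 2: PC=2 idx=2 pred=T actual=T -> ctr[2]=3
Ev 3: PC=4 idx=0 pred=T actual=N -> ctr[0]=2
Ev 4: PC=7 idx=3 pred=T actual=T -> ctr[3]=3
Ev 5: PC=7 idx=3 pred=T actual=T -> ctr[3]=3
Ev 6: PC=2 idx=2 pred=T actual=T -> ctr[2]=3
Ev 7: PC=2 idx=2 pred=T actual=T -> ctr[2]=3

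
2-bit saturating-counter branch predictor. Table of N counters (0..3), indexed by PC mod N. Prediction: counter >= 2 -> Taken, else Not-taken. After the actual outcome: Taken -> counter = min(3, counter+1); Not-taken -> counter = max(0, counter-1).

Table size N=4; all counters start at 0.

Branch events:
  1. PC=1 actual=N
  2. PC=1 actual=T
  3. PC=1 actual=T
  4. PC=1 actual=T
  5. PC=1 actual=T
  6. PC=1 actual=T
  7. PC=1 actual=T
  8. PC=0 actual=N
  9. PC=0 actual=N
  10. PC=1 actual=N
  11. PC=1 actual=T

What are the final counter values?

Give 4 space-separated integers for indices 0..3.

Answer: 0 3 0 0

Derivation:
Ev 1: PC=1 idx=1 pred=N actual=N -> ctr[1]=0
Ev 2: PC=1 idx=1 pred=N actual=T -> ctr[1]=1
Ev 3: PC=1 idx=1 pred=N actual=T -> ctr[1]=2
Ev 4: PC=1 idx=1 pred=T actual=T -> ctr[1]=3
Ev 5: PC=1 idx=1 pred=T actual=T -> ctr[1]=3
Ev 6: PC=1 idx=1 pred=T actual=T -> ctr[1]=3
Ev 7: PC=1 idx=1 pred=T actual=T -> ctr[1]=3
Ev 8: PC=0 idx=0 pred=N actual=N -> ctr[0]=0
Ev 9: PC=0 idx=0 pred=N actual=N -> ctr[0]=0
Ev 10: PC=1 idx=1 pred=T actual=N -> ctr[1]=2
Ev 11: PC=1 idx=1 pred=T actual=T -> ctr[1]=3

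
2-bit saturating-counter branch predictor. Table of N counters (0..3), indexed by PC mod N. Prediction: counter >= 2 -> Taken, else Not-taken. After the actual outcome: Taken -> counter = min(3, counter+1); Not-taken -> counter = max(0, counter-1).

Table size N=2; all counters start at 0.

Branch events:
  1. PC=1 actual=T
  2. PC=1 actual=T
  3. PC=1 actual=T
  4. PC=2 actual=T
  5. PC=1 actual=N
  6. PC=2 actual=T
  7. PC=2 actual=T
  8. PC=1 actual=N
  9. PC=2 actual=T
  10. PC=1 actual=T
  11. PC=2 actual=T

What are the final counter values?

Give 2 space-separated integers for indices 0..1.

Answer: 3 2

Derivation:
Ev 1: PC=1 idx=1 pred=N actual=T -> ctr[1]=1
Ev 2: PC=1 idx=1 pred=N actual=T -> ctr[1]=2
Ev 3: PC=1 idx=1 pred=T actual=T -> ctr[1]=3
Ev 4: PC=2 idx=0 pred=N actual=T -> ctr[0]=1
Ev 5: PC=1 idx=1 pred=T actual=N -> ctr[1]=2
Ev 6: PC=2 idx=0 pred=N actual=T -> ctr[0]=2
Ev 7: PC=2 idx=0 pred=T actual=T -> ctr[0]=3
Ev 8: PC=1 idx=1 pred=T actual=N -> ctr[1]=1
Ev 9: PC=2 idx=0 pred=T actual=T -> ctr[0]=3
Ev 10: PC=1 idx=1 pred=N actual=T -> ctr[1]=2
Ev 11: PC=2 idx=0 pred=T actual=T -> ctr[0]=3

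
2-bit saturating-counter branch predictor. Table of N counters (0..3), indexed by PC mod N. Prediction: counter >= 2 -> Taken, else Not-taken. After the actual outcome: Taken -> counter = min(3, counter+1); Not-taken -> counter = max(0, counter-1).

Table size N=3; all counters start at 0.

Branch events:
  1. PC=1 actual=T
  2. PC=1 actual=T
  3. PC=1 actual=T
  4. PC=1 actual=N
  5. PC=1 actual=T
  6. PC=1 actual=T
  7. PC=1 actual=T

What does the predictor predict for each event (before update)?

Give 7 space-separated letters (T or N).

Ev 1: PC=1 idx=1 pred=N actual=T -> ctr[1]=1
Ev 2: PC=1 idx=1 pred=N actual=T -> ctr[1]=2
Ev 3: PC=1 idx=1 pred=T actual=T -> ctr[1]=3
Ev 4: PC=1 idx=1 pred=T actual=N -> ctr[1]=2
Ev 5: PC=1 idx=1 pred=T actual=T -> ctr[1]=3
Ev 6: PC=1 idx=1 pred=T actual=T -> ctr[1]=3
Ev 7: PC=1 idx=1 pred=T actual=T -> ctr[1]=3

Answer: N N T T T T T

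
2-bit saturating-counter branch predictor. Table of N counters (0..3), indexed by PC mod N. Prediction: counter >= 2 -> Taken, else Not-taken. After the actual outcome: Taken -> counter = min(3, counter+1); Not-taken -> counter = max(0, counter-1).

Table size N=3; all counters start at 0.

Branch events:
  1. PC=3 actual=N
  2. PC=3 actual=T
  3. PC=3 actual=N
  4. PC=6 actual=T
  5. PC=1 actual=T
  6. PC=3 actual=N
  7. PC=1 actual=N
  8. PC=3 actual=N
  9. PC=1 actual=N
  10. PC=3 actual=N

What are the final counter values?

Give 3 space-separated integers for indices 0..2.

Answer: 0 0 0

Derivation:
Ev 1: PC=3 idx=0 pred=N actual=N -> ctr[0]=0
Ev 2: PC=3 idx=0 pred=N actual=T -> ctr[0]=1
Ev 3: PC=3 idx=0 pred=N actual=N -> ctr[0]=0
Ev 4: PC=6 idx=0 pred=N actual=T -> ctr[0]=1
Ev 5: PC=1 idx=1 pred=N actual=T -> ctr[1]=1
Ev 6: PC=3 idx=0 pred=N actual=N -> ctr[0]=0
Ev 7: PC=1 idx=1 pred=N actual=N -> ctr[1]=0
Ev 8: PC=3 idx=0 pred=N actual=N -> ctr[0]=0
Ev 9: PC=1 idx=1 pred=N actual=N -> ctr[1]=0
Ev 10: PC=3 idx=0 pred=N actual=N -> ctr[0]=0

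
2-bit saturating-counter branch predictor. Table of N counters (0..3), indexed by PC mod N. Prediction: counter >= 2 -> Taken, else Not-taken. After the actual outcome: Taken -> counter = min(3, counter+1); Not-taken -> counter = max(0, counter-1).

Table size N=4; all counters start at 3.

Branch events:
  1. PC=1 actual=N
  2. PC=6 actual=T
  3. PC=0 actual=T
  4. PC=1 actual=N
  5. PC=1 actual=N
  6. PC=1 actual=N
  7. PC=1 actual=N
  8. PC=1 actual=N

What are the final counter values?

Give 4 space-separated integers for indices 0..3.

Answer: 3 0 3 3

Derivation:
Ev 1: PC=1 idx=1 pred=T actual=N -> ctr[1]=2
Ev 2: PC=6 idx=2 pred=T actual=T -> ctr[2]=3
Ev 3: PC=0 idx=0 pred=T actual=T -> ctr[0]=3
Ev 4: PC=1 idx=1 pred=T actual=N -> ctr[1]=1
Ev 5: PC=1 idx=1 pred=N actual=N -> ctr[1]=0
Ev 6: PC=1 idx=1 pred=N actual=N -> ctr[1]=0
Ev 7: PC=1 idx=1 pred=N actual=N -> ctr[1]=0
Ev 8: PC=1 idx=1 pred=N actual=N -> ctr[1]=0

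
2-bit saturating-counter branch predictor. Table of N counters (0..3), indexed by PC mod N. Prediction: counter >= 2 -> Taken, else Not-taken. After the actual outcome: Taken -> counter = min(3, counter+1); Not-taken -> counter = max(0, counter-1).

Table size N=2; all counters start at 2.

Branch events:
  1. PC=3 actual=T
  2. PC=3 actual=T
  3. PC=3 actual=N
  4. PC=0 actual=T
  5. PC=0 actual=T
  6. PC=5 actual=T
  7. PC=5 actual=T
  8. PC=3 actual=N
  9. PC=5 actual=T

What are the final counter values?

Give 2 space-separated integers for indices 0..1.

Answer: 3 3

Derivation:
Ev 1: PC=3 idx=1 pred=T actual=T -> ctr[1]=3
Ev 2: PC=3 idx=1 pred=T actual=T -> ctr[1]=3
Ev 3: PC=3 idx=1 pred=T actual=N -> ctr[1]=2
Ev 4: PC=0 idx=0 pred=T actual=T -> ctr[0]=3
Ev 5: PC=0 idx=0 pred=T actual=T -> ctr[0]=3
Ev 6: PC=5 idx=1 pred=T actual=T -> ctr[1]=3
Ev 7: PC=5 idx=1 pred=T actual=T -> ctr[1]=3
Ev 8: PC=3 idx=1 pred=T actual=N -> ctr[1]=2
Ev 9: PC=5 idx=1 pred=T actual=T -> ctr[1]=3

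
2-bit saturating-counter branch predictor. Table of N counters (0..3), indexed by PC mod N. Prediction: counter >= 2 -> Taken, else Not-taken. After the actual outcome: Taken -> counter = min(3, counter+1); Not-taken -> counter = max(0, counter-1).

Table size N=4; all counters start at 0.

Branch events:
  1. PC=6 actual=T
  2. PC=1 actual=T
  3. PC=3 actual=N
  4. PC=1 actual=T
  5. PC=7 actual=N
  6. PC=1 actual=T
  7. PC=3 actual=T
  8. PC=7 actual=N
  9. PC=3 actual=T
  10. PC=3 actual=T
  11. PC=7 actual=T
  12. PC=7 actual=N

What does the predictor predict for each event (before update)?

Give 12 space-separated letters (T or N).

Answer: N N N N N T N N N N T T

Derivation:
Ev 1: PC=6 idx=2 pred=N actual=T -> ctr[2]=1
Ev 2: PC=1 idx=1 pred=N actual=T -> ctr[1]=1
Ev 3: PC=3 idx=3 pred=N actual=N -> ctr[3]=0
Ev 4: PC=1 idx=1 pred=N actual=T -> ctr[1]=2
Ev 5: PC=7 idx=3 pred=N actual=N -> ctr[3]=0
Ev 6: PC=1 idx=1 pred=T actual=T -> ctr[1]=3
Ev 7: PC=3 idx=3 pred=N actual=T -> ctr[3]=1
Ev 8: PC=7 idx=3 pred=N actual=N -> ctr[3]=0
Ev 9: PC=3 idx=3 pred=N actual=T -> ctr[3]=1
Ev 10: PC=3 idx=3 pred=N actual=T -> ctr[3]=2
Ev 11: PC=7 idx=3 pred=T actual=T -> ctr[3]=3
Ev 12: PC=7 idx=3 pred=T actual=N -> ctr[3]=2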